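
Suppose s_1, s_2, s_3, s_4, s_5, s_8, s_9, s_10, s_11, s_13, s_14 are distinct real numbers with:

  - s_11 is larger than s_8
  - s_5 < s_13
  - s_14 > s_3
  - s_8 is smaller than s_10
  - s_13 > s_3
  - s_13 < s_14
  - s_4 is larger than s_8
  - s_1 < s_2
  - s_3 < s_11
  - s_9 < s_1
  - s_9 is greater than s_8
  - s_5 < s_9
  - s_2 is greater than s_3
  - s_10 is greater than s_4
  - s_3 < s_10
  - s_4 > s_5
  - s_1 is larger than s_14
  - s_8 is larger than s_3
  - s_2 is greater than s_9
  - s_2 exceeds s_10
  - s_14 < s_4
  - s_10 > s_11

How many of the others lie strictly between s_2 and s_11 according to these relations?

1

The relations place s_11 below s_2. An element lies strictly between them when it is forced above s_11 and also forced below s_2.
Above s_11: {s_10}. Below s_2: {s_5, s_3, s_8, s_13, s_14, s_4, s_9, s_10, s_1}.
Intersection: {s_10} — 1.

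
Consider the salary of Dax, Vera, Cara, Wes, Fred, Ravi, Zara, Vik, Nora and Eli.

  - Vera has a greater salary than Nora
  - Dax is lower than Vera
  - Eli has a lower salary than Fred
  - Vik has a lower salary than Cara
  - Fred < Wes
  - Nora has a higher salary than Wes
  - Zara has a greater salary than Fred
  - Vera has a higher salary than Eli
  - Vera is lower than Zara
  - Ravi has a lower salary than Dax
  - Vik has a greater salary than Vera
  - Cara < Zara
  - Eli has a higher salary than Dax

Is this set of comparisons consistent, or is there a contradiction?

The single ordering Ravi < Dax < Eli < Fred < Wes < Nora < Vera < Vik < Cara < Zara satisfies every listed relation, so no contradiction arises.

consistent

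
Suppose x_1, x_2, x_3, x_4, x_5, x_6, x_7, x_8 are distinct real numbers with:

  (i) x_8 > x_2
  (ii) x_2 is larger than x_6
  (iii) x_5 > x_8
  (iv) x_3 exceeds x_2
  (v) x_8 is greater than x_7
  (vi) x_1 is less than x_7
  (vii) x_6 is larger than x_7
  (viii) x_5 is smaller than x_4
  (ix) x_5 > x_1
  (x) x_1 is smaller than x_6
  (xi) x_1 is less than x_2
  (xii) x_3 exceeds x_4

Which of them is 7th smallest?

The consecutive relations fix a unique order: x_1 < x_7 < x_6 < x_2 < x_8 < x_5 < x_4 < x_3.
The 7th smallest is x_4.

x_4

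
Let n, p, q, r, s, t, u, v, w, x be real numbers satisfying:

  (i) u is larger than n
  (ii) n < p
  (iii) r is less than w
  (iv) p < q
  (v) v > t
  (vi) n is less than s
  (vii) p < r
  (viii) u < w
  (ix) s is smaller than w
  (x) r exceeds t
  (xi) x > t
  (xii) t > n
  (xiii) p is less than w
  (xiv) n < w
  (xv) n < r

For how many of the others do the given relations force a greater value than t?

From t the given relations immediately reach x, r, v.
From those, w — 4 in total.
No other element is forced above t by the given relations, so the count is 4.

4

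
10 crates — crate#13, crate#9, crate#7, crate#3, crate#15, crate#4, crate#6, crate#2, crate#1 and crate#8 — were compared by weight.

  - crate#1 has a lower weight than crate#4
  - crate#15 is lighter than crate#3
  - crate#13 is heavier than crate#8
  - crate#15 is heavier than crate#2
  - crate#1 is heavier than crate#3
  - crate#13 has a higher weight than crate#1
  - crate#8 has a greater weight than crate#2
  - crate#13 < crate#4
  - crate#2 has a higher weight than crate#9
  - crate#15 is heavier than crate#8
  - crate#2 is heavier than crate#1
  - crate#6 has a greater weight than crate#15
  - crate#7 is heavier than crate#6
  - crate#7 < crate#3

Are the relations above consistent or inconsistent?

inconsistent

Chaining the given relations yields crate#2 < crate#8 < crate#15 < crate#6 < crate#7 < crate#3 < crate#1, so crate#2 < crate#1. But one relation states crate#1 < crate#2. These cannot both hold.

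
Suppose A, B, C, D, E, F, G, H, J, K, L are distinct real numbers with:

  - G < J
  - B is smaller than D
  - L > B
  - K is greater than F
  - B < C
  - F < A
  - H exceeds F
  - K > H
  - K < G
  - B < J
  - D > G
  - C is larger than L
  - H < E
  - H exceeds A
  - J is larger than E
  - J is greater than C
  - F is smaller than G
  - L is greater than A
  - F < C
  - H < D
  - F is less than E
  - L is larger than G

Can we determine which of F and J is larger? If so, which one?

J

Link the given pairs in sequence: F < A; A < H; H < K; K < G; G < L; L < C; C < J.
Together: F < A < H < K < G < L < C < J.
So J is larger.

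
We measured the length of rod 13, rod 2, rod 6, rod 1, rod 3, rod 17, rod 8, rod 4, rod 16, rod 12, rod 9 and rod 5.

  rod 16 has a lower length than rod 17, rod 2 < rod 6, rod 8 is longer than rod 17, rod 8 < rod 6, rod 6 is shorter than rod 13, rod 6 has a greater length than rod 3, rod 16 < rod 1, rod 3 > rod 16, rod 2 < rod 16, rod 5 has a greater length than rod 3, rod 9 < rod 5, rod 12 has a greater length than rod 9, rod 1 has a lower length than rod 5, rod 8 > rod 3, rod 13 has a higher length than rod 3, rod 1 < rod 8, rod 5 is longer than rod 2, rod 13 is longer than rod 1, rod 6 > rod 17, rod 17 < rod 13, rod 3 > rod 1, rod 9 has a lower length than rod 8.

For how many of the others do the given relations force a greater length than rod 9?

5

From rod 9 the given relations immediately reach rod 12, rod 8, rod 5.
From those, rod 6 — 4 in total.
From those, rod 13 — 5 in total.
Nothing else is reachable above rod 9; 5 in all.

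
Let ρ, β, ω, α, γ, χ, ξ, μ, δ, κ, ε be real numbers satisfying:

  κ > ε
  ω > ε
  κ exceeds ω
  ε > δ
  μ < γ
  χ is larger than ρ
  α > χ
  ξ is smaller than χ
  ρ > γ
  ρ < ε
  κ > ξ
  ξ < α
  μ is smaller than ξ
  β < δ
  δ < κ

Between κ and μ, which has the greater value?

Link the given pairs in sequence: μ < γ; γ < ρ; ρ < ε; ε < ω; ω < κ.
Together: μ < γ < ρ < ε < ω < κ.
So μ < κ; κ is the larger of the two.

κ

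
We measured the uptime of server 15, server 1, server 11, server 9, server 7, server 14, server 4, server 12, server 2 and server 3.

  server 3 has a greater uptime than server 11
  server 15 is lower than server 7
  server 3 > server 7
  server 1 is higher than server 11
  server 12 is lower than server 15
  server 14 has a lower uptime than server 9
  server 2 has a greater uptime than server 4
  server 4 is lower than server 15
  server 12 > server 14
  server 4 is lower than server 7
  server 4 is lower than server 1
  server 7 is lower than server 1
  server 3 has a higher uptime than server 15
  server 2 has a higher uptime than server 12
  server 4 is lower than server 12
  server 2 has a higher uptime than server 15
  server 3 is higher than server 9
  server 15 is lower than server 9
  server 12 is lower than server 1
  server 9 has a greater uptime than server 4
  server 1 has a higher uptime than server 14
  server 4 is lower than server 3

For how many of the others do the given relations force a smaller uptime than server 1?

Directly below server 1: server 4, server 14, server 12, server 11, server 7.
One step further: server 15 (6 so far).
Nothing else is reachable below server 1; 6 in all.

6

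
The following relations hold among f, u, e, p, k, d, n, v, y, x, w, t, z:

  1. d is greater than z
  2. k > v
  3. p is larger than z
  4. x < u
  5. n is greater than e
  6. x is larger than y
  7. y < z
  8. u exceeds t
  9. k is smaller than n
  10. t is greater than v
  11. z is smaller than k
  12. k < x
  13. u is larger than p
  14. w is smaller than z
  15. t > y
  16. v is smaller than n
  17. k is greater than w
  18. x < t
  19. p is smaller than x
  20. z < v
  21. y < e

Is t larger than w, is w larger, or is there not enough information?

t

w < z < v < k < x < t, by transitivity through z, v, k, x.
So t is larger.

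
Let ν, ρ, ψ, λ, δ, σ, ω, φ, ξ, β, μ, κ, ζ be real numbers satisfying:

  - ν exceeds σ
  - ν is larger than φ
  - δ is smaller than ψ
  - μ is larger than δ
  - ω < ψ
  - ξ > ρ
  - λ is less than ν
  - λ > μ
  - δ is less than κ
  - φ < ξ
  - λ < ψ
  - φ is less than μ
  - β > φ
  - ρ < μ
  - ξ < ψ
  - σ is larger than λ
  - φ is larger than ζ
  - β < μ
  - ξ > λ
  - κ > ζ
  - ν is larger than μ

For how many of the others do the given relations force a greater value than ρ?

6

From ρ the given relations immediately reach μ, ξ.
From those, λ, ψ, ν — 5 in total.
From those, σ — 6 in total.
Nothing else is reachable above ρ; 6 in all.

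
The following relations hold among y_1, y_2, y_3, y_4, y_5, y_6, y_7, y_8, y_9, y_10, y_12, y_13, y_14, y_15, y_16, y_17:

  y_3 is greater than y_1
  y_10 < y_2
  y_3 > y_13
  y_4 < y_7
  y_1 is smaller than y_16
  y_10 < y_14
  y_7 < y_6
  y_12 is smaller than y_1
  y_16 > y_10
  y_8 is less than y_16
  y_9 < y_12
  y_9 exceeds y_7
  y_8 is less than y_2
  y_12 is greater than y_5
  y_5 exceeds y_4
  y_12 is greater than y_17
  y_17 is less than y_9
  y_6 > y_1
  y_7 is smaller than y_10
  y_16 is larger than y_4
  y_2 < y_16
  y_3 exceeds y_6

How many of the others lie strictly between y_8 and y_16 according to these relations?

1

Chaining upward from y_8 reaches: y_2.
Chaining downward from y_16 reaches: y_17, y_4, y_5, y_7, y_9, y_10, y_2, y_12, y_1.
Strictly between y_8 and y_16 are those in both lists: y_2 — 1 element.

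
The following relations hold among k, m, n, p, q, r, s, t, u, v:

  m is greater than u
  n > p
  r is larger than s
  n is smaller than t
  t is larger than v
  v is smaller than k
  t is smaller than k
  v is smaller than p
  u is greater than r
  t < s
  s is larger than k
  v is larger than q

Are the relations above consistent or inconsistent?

consistent

Every relation is compatible with q < v < p < n < t < k < s < r < u < m; the set is consistent.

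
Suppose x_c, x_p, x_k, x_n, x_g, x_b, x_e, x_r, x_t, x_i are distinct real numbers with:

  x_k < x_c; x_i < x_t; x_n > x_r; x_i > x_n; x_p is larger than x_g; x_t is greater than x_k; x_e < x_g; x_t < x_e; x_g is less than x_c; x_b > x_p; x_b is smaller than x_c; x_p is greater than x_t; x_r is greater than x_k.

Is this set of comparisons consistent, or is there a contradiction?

consistent

Every relation is compatible with x_k < x_r < x_n < x_i < x_t < x_e < x_g < x_p < x_b < x_c; the set is consistent.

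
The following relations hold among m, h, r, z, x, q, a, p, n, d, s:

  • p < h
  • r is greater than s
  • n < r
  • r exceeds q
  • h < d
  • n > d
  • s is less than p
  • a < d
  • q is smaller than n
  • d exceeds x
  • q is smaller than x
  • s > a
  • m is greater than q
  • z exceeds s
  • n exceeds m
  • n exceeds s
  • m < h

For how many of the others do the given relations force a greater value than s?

Directly above s: p, z, n, r.
One step further: h (5 so far).
One step further: d (6 so far).
No other element is forced above s by the given relations, so the count is 6.

6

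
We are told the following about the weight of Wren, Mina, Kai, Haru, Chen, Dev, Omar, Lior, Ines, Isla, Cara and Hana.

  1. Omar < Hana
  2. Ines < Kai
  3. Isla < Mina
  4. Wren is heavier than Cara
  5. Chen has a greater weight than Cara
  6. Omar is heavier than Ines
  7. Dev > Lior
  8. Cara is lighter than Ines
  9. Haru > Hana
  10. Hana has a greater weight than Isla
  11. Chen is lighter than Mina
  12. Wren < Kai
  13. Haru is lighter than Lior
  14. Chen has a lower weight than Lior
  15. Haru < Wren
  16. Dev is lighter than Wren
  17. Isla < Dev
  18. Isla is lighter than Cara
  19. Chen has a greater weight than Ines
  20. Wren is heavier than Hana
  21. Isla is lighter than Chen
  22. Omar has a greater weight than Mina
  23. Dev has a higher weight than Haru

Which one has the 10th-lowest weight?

Dev

Chaining the given pairs: Isla < Cara < Ines < Chen < Mina < Omar < Hana < Haru < Lior < Dev < Wren < Kai.
Counting 10 from the smallest end gives Dev.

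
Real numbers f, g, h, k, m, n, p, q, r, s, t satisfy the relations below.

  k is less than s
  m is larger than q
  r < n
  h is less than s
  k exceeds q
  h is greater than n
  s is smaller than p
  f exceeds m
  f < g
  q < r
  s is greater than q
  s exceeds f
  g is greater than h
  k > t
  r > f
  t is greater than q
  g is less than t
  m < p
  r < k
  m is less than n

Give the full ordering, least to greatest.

The consecutive links are each given: q < m; m < f; f < r; r < n; n < h; h < g; g < t; t < k; k < s; s < p.

q < m < f < r < n < h < g < t < k < s < p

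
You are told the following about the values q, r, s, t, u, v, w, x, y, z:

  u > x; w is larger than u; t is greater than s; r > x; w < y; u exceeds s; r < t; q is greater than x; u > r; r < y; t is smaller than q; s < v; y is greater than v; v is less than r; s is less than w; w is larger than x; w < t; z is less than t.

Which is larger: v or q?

v < r < u < w < t < q, by transitivity through r, u, w, t.
So v < q; q is the larger of the two.

q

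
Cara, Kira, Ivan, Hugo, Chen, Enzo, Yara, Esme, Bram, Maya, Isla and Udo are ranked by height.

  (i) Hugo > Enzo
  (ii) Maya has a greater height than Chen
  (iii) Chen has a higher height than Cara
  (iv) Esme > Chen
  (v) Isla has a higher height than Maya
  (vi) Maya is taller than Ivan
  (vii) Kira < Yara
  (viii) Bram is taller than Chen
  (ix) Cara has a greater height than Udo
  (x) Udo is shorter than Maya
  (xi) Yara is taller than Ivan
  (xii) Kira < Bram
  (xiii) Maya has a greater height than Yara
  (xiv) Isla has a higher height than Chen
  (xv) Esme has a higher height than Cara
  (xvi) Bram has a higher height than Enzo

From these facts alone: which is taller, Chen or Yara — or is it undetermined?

Following every chain through Yara: above Yara we get Maya, Isla; below Yara we get Ivan, Kira.
Chen is not reached, and no chain runs the other way from Chen to Yara.
So the given relations leave the order of Yara and Chen undetermined.

undetermined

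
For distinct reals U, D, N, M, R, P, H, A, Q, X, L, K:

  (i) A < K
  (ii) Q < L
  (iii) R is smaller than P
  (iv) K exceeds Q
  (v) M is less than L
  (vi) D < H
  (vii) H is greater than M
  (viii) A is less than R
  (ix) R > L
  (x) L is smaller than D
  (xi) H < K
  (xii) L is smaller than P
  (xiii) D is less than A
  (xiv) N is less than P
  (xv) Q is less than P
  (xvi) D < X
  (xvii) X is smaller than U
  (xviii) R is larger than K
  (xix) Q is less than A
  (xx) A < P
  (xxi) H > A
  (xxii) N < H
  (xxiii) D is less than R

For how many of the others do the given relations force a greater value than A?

From A the given relations immediately reach H, K, R, P.
Nothing else is reachable above A; 4 in all.

4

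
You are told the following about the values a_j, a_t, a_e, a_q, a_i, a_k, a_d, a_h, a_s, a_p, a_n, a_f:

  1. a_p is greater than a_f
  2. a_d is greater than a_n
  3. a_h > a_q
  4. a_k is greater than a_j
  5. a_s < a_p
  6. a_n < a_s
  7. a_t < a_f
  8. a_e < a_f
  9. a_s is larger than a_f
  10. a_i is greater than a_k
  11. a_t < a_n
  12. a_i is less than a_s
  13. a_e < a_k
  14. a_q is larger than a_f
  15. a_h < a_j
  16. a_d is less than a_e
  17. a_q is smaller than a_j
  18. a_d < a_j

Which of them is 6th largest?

Chaining the given pairs: a_t < a_n < a_d < a_e < a_f < a_q < a_h < a_j < a_k < a_i < a_s < a_p.
Counting 6 from the largest end gives a_h.

a_h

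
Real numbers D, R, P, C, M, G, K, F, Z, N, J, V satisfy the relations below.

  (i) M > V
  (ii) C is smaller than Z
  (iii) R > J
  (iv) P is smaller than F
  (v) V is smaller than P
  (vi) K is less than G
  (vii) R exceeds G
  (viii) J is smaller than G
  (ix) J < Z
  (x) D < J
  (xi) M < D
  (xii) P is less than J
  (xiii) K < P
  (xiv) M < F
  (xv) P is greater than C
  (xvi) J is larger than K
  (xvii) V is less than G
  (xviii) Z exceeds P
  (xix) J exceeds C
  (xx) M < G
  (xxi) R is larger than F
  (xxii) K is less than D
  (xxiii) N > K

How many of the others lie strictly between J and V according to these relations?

3

The relations place V below J. An element lies strictly between them when it is forced above V and also forced below J.
Above V: {P, M, D, F, G, Z, R}. Below J: {C, K, P, M, D}.
Intersection: {P, M, D} — 3.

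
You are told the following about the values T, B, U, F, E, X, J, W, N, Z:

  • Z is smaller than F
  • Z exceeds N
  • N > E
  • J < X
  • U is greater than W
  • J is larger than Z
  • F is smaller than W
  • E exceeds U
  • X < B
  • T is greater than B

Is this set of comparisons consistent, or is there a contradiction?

We have Z < F stated directly, yet also F < W < U < E < N < Z by chaining the others — so F < Z. Contradiction.

inconsistent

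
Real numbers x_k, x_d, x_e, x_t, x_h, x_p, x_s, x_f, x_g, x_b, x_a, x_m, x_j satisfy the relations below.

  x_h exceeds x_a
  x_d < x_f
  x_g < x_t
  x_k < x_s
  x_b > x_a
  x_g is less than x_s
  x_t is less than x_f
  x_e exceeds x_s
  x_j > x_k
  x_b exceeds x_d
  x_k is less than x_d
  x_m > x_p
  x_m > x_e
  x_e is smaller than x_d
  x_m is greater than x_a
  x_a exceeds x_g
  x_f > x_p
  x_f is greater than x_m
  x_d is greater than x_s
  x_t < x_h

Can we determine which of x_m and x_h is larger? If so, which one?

undetermined

Following every chain through x_h: below x_h we get x_g, x_a, x_t.
x_m is not reached, and no chain runs the other way from x_m to x_h.
So the given relations leave the order of x_h and x_m undetermined.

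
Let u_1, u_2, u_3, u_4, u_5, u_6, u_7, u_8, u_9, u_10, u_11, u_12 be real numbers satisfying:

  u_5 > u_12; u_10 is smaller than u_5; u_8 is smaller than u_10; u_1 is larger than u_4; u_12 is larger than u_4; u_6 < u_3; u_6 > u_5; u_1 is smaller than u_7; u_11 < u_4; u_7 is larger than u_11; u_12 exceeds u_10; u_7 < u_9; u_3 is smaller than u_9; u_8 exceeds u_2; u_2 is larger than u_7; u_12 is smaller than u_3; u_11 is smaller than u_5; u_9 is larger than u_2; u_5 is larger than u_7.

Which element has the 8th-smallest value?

u_12

The consecutive relations fix a unique order: u_11 < u_4 < u_1 < u_7 < u_2 < u_8 < u_10 < u_12 < u_5 < u_6 < u_3 < u_9.
The 8th smallest is u_12.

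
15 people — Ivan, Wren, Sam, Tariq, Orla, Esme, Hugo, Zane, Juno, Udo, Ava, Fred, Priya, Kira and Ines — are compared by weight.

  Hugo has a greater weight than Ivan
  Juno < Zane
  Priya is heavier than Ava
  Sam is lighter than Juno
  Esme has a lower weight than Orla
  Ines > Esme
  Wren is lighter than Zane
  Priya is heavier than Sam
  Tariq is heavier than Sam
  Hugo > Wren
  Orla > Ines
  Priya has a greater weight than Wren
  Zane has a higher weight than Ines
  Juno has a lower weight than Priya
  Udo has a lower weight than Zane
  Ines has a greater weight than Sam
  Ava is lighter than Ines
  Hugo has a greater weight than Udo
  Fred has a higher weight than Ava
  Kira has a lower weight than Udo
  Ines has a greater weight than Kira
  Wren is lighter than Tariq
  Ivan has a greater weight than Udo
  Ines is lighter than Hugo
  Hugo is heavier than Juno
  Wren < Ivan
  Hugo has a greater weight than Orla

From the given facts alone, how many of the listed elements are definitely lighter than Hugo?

10

The elements the relations force below Hugo are Sam, Juno, Ava, Kira, Udo, Wren, Esme, Ines, Ivan, Orla — no chain reaches any other.
That is 10.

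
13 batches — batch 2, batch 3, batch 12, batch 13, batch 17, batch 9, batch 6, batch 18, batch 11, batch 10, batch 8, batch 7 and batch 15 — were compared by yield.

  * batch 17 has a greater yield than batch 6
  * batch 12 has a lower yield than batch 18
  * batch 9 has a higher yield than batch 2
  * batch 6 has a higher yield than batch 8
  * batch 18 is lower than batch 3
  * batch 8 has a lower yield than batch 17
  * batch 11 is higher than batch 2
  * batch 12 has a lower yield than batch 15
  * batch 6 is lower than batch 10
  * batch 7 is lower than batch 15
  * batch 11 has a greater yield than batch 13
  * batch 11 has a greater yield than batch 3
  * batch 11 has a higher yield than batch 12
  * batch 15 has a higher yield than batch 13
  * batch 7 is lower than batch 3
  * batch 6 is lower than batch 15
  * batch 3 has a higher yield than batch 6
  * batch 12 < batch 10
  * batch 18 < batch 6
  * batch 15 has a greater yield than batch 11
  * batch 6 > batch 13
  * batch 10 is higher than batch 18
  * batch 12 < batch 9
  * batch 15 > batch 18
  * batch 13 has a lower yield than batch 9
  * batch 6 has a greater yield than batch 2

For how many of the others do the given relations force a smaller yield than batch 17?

6

Directly below batch 17: batch 8, batch 6.
One step further: batch 18, batch 13, batch 2 (5 so far).
One step further: batch 12 (6 so far).
No other element is forced below batch 17 by the given relations, so the count is 6.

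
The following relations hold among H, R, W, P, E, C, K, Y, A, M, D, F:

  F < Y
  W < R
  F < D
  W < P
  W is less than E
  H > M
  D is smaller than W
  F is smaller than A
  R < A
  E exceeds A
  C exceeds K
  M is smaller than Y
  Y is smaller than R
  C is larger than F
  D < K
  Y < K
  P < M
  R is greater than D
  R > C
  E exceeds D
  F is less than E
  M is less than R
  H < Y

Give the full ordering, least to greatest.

Each adjacent pair is fixed by a given relation: F < D; D < W; W < P; P < M; M < H; H < Y; Y < K; K < C; C < R; R < A; A < E. Chaining them end to end gives the full order.

F < D < W < P < M < H < Y < K < C < R < A < E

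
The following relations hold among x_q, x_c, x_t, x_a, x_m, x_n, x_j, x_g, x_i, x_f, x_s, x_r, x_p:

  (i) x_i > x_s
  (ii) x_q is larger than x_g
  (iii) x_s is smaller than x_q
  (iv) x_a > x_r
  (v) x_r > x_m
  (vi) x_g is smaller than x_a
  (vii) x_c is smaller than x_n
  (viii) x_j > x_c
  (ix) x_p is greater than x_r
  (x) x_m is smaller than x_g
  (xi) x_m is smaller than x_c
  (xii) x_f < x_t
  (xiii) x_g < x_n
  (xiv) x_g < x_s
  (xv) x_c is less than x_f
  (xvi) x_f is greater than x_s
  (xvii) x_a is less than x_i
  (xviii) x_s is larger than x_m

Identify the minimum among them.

x_m

Chaining upward from x_m: directly above it, x_g, x_c, x_r, x_s; then x_p, x_a, x_j, x_i, x_q, x_n, x_f; then x_t.
That covers every other element, and nothing is given below x_m, so x_m is the minimum.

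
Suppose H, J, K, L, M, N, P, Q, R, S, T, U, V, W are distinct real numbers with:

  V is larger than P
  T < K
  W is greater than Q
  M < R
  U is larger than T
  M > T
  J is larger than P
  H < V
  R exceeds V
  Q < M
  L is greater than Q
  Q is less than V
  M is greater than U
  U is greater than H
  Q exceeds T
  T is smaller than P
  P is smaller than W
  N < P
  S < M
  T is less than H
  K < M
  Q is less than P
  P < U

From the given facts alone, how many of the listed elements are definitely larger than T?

11

The elements the relations force above T are K, Q, P, H, U, M, W, L, J, V, R — no chain reaches any other.
That is 11.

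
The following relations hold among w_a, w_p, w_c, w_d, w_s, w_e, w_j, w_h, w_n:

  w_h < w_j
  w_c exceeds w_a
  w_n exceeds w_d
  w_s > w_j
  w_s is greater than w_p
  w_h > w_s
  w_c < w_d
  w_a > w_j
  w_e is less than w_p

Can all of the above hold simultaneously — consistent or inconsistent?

Chaining the given relations yields w_s < w_h < w_j, so w_s < w_j. But one relation states w_j < w_s. These cannot both hold.

inconsistent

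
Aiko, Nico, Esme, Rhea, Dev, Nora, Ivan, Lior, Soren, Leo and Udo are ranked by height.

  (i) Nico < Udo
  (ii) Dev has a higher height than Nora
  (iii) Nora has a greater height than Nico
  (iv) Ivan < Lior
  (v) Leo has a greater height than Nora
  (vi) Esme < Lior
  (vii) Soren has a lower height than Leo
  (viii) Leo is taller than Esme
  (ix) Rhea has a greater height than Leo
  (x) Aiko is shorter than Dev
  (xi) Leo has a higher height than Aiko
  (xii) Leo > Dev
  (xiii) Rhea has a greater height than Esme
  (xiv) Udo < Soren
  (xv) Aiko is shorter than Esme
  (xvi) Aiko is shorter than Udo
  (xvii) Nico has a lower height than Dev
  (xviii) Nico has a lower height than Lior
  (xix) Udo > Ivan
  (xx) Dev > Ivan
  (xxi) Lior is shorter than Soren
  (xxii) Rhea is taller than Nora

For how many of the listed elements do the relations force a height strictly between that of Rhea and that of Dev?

1

Chaining upward from Dev reaches: Leo.
Chaining downward from Rhea reaches: Nico, Ivan, Aiko, Esme, Nora, Udo, Lior, Soren, Leo.
Strictly between Dev and Rhea are those in both lists: Leo — 1 element.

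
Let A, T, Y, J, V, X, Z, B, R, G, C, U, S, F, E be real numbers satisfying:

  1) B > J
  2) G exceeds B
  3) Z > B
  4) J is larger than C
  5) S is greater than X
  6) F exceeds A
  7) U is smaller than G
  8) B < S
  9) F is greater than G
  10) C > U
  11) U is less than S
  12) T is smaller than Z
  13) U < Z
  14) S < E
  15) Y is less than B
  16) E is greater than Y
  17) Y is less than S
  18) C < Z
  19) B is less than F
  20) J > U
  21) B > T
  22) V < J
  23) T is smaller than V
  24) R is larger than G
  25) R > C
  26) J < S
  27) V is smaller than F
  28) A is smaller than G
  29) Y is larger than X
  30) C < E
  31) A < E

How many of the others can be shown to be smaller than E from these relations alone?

10

The elements the relations force below E are T, X, A, V, U, C, J, Y, B, S — no chain reaches any other.
That is 10.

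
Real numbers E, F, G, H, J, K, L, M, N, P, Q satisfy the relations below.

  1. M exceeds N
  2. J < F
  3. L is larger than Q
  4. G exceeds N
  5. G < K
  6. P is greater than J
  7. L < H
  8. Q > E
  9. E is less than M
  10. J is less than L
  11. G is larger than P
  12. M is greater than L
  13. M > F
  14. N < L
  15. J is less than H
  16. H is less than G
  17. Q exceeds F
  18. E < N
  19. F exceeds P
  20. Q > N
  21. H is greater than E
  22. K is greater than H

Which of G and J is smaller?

J

J < P and P < F give J < F.
Then F < Q extends the chain to Q.
With Q < L: J < P < F < Q < L.
Then L < H extends the chain to H.
With H < G: J < P < F < Q < L < H < G.
So J < G; J is the smaller of the two.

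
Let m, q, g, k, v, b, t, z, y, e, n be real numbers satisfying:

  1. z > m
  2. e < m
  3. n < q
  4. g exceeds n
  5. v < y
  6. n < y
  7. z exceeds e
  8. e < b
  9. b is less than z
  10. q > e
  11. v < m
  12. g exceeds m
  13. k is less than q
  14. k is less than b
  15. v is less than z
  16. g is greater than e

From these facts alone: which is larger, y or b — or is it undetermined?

undetermined

Following every chain through y: below y we get v, n.
b is not reached, and no chain runs the other way from b to y.
So the given relations leave the order of y and b undetermined.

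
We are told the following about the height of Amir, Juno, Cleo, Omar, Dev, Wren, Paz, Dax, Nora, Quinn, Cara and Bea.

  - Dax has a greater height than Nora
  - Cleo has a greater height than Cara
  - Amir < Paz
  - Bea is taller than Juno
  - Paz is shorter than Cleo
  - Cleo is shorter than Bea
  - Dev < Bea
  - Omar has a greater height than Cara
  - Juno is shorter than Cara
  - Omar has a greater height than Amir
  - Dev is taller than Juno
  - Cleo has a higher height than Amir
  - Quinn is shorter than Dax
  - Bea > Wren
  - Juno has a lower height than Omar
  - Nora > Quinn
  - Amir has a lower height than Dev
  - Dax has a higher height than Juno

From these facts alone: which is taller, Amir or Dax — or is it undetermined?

undetermined

Following every chain through Amir: above Amir we get Paz, Dev, Cleo, Bea, Omar.
Dax is not reached, and no chain runs the other way from Dax to Amir.
So the given relations leave the order of Amir and Dax undetermined.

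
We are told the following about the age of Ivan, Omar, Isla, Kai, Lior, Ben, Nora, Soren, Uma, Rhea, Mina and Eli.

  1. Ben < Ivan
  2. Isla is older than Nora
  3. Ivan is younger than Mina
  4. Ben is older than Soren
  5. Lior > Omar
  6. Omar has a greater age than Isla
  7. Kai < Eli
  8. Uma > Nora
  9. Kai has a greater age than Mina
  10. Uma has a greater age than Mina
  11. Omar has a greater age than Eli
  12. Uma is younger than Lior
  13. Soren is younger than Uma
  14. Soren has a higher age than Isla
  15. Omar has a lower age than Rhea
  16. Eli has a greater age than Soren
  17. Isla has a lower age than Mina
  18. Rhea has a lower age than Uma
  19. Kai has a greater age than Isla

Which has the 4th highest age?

Chaining the given pairs: Nora < Isla < Soren < Ben < Ivan < Mina < Kai < Eli < Omar < Rhea < Uma < Lior.
The 4th largest is Omar.

Omar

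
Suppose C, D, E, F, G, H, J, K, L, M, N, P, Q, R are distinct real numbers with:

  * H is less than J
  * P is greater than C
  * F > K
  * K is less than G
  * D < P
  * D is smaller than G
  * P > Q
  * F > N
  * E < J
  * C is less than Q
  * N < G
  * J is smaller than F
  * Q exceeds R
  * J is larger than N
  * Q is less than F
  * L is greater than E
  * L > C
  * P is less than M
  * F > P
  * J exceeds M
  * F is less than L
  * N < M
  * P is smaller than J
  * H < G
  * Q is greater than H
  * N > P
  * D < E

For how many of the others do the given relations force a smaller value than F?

Directly below F: K, Q, P, N, J.
One step further: H, C, R, D, E, M (11 so far).
No other element is forced below F by the given relations, so the count is 11.

11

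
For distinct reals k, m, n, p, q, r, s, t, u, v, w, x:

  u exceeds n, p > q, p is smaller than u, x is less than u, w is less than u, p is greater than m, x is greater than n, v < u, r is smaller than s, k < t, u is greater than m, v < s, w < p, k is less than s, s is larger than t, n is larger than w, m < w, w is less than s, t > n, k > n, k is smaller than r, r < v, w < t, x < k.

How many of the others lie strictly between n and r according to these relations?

2

Chaining upward from n reaches: x, k, v, t, s, u.
Chaining downward from r reaches: m, w, x, k.
Strictly between n and r are those in both lists: x, k — 2 elements.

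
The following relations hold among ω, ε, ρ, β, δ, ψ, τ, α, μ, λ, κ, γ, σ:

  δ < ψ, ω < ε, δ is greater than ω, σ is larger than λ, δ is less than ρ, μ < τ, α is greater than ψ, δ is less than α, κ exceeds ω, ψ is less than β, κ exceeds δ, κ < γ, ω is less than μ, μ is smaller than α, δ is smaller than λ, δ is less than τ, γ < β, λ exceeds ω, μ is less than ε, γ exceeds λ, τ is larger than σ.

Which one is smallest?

δ is not least since ω < δ; κ is not least since ω < κ; ψ is not least since δ < ψ; λ is not least since ω < λ; ρ is not least since δ < ρ; γ is not least since λ < γ; β is not least since ψ < β; μ is not least since ω < μ; ε is not least since μ < ε; σ is not least since λ < σ; τ is not least since μ < τ; α is not least since μ < α.
Only ω has nothing below it, so ω is the smallest.

ω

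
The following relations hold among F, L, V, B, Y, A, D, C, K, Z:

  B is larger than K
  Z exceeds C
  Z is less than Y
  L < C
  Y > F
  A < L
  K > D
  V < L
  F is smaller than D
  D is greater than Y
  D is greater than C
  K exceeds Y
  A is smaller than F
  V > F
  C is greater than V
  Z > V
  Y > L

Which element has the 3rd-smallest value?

V

The consecutive relations fix a unique order: A < F < V < L < C < Z < Y < D < K < B.
Counting 3 from the smallest end gives V.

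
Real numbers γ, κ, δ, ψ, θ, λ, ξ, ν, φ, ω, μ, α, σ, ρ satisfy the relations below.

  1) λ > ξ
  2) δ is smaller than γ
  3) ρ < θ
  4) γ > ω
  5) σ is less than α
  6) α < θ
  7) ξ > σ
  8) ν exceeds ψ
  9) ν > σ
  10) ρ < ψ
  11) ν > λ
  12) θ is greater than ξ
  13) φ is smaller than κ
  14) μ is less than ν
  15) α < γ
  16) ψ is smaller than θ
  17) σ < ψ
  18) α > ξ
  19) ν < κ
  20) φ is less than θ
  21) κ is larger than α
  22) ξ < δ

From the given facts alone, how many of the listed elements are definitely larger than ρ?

4

The elements the relations force above ρ are ψ, ν, κ, θ — no chain reaches any other.
That is 4.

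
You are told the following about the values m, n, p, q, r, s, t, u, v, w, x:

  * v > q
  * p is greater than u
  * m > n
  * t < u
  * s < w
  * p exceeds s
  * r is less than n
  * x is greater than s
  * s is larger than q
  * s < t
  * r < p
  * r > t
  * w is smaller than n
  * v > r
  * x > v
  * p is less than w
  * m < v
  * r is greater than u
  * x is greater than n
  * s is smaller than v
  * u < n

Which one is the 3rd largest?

m

The consecutive relations fix a unique order: q < s < t < u < r < p < w < n < m < v < x.
Counting 3 from the largest end gives m.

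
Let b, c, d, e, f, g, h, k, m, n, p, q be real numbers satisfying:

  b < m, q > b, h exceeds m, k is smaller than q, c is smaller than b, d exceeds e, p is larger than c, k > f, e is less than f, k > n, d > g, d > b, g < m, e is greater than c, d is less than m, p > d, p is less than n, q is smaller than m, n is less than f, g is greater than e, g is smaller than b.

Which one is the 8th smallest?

The consecutive relations fix a unique order: c < e < g < b < d < p < n < f < k < q < m < h.
The 8th smallest is f.

f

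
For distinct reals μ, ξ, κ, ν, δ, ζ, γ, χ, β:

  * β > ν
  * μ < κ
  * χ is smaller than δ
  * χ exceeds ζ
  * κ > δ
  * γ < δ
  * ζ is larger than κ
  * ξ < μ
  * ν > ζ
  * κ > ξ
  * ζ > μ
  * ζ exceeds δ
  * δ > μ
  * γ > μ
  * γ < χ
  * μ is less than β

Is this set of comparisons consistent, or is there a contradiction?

inconsistent

Chaining the given relations yields χ < δ < κ < ζ, so χ < ζ. But one relation states ζ < χ. These cannot both hold.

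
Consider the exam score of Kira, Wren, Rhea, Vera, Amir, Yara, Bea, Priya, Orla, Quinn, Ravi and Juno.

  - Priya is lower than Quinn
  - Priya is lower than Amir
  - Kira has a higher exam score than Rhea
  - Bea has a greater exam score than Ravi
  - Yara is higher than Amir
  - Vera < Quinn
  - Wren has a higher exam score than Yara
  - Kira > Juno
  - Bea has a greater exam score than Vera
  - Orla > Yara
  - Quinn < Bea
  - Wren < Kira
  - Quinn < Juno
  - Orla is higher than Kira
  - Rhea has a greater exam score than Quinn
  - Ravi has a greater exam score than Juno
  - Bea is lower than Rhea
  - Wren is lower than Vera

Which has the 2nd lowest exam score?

Amir

Chaining the given pairs: Priya < Amir < Yara < Wren < Vera < Quinn < Juno < Ravi < Bea < Rhea < Kira < Orla.
Counting 2 from the smallest end gives Amir.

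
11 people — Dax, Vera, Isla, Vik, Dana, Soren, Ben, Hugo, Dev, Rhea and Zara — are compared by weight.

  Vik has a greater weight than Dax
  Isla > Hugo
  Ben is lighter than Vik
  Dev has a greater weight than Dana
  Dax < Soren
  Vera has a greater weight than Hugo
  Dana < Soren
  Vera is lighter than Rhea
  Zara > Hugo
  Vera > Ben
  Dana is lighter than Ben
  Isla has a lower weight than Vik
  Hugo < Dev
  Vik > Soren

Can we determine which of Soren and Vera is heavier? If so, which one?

undetermined

Following every chain through Vera: above Vera we get Rhea; below Vera we get Dana, Ben, Hugo.
Soren is not reached, and no chain runs the other way from Soren to Vera.
So the given relations leave the order of Vera and Soren undetermined.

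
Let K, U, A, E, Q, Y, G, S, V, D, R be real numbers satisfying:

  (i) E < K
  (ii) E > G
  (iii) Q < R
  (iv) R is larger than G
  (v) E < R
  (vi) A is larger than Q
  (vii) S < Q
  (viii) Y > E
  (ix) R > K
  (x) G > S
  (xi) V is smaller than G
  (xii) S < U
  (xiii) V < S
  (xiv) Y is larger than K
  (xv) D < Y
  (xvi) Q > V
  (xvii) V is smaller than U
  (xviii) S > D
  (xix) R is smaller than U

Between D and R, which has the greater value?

R

Link the given pairs in sequence: D < S; S < G; G < E; E < K; K < R.
Together: D < S < G < E < K < R.
So D < R; R is the larger of the two.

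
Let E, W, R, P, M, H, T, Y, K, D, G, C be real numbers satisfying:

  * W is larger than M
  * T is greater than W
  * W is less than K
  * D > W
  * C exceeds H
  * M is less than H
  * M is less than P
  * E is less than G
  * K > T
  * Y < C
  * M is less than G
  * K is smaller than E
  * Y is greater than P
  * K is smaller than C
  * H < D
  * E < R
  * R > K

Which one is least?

P is not least since M < P; W is not least since M < W; T is not least since W < T; K is not least since W < K; H is not least since M < H; Y is not least since P < Y; E is not least since K < E; R is not least since K < R; D is not least since W < D; C is not least since K < C; G is not least since M < G.
Only M has nothing below it, so M is the least.

M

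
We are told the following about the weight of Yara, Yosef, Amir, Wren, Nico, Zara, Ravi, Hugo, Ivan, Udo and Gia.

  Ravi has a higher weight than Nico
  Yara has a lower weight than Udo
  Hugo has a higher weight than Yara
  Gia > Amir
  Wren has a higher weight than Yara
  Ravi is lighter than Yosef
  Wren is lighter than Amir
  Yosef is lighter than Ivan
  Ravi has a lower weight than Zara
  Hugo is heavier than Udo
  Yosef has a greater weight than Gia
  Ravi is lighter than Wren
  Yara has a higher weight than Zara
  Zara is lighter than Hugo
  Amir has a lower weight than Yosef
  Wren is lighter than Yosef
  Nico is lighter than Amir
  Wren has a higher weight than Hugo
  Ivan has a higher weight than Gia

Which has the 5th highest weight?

Wren

The consecutive relations fix a unique order: Nico < Ravi < Zara < Yara < Udo < Hugo < Wren < Amir < Gia < Yosef < Ivan.
Counting 5 from the largest end gives Wren.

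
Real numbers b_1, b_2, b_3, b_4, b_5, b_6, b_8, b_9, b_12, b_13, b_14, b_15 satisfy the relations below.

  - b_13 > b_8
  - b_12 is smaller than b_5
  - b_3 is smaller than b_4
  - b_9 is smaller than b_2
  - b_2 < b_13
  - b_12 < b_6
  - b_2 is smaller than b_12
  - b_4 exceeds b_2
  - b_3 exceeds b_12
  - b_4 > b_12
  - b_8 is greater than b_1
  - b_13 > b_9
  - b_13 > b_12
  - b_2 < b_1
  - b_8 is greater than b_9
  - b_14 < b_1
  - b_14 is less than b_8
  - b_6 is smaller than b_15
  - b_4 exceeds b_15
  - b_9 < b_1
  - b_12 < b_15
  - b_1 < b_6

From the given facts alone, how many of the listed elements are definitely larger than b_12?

6

Directly above b_12: b_6, b_13, b_3, b_15, b_4, b_5.
No other element is forced above b_12 by the given relations, so the count is 6.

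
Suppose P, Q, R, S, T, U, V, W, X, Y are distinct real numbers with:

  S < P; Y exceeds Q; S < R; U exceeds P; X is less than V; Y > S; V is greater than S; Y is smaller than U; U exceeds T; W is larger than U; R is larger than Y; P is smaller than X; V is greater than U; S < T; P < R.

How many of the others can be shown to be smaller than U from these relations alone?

5

The elements the relations force below U are Q, S, P, Y, T — no chain reaches any other.
That is 5.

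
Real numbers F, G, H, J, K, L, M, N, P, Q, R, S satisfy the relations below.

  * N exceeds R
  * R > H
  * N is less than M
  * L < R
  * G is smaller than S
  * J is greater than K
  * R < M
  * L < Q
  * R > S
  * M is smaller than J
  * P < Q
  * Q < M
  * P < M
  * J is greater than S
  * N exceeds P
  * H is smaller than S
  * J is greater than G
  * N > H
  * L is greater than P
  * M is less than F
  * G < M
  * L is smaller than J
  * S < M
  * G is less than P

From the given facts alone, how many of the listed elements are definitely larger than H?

Directly above H: S, R, N.
One step further: M, J (5 so far).
One step further: F (6 so far).
No other element is forced above H by the given relations, so the count is 6.

6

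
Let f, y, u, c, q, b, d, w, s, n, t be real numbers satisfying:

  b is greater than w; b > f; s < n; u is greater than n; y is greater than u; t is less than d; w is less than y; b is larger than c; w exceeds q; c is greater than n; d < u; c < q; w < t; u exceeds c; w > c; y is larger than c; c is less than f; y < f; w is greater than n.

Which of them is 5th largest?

The consecutive relations fix a unique order: s < n < c < q < w < t < d < u < y < f < b.
The 5th largest is d.

d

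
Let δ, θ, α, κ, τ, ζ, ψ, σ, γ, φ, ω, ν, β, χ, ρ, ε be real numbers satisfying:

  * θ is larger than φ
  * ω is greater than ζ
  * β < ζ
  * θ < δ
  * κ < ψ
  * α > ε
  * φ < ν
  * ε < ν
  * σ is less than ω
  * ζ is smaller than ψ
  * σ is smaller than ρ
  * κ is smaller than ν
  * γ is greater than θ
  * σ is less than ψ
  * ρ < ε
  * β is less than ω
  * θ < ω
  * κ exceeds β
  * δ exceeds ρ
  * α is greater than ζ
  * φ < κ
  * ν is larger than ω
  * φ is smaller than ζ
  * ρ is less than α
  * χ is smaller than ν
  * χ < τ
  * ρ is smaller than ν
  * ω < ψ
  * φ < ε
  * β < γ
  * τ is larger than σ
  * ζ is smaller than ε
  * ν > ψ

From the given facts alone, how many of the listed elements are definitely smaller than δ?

4

From δ the given relations immediately reach θ, ρ.
From those, φ, σ — 4 in total.
No other element is forced below δ by the given relations, so the count is 4.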